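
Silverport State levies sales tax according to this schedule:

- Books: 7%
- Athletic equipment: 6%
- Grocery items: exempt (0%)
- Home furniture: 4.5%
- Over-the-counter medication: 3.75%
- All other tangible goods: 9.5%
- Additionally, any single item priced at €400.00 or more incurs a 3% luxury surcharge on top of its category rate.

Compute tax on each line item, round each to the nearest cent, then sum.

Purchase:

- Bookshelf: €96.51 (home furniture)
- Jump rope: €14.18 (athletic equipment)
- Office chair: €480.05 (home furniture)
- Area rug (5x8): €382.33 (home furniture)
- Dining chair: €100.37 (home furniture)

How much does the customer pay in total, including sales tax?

Bookshelf €96.51: home furniture → 4.5% → €4.34
Jump rope €14.18: athletic equipment → 6% → €0.85
Office chair €480.05: home furniture → 4.5% + 3% surcharge = 7.5% → €36.00
Area rug (5x8) €382.33: home furniture → 4.5% → €17.20
Dining chair €100.37: home furniture → 4.5% → €4.52
Subtotal = €1073.44; tax = €62.91; total due = €1136.35

€1136.35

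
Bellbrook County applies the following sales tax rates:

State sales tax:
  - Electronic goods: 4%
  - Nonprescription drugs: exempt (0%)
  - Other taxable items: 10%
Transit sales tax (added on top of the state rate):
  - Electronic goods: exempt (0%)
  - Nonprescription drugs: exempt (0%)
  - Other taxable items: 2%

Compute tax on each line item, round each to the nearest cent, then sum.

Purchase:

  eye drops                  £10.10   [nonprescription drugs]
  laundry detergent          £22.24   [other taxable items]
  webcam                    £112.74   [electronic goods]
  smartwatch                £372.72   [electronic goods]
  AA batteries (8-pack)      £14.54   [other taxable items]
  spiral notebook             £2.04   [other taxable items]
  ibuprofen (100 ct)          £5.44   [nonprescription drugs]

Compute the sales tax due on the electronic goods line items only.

£19.42

Webcam £112.74: electronic goods → 4% + 0% transit = 4% → £4.51
Smartwatch £372.72: electronic goods → 4% + 0% transit = 4% → £14.91
Tax on electronic goods = £4.51 + £14.91 = £19.42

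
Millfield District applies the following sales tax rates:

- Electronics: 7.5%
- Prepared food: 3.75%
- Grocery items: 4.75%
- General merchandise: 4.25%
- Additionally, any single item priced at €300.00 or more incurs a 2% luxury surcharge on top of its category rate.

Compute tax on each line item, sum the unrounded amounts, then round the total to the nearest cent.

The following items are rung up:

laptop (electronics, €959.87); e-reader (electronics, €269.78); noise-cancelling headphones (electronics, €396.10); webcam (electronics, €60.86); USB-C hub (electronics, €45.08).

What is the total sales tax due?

€157.00

Laptop €959.87: electronics → 7.5% + 2% surcharge = 9.5% → €91.18765
E-reader €269.78: electronics → 7.5% → €20.2335
Noise-cancelling headphones €396.10: electronics → 7.5% + 2% surcharge = 9.5% → €37.6295
Webcam €60.86: electronics → 7.5% → €4.5645
USB-C hub €45.08: electronics → 7.5% → €3.381
Unrounded tax sum = €156.99615 → €157.00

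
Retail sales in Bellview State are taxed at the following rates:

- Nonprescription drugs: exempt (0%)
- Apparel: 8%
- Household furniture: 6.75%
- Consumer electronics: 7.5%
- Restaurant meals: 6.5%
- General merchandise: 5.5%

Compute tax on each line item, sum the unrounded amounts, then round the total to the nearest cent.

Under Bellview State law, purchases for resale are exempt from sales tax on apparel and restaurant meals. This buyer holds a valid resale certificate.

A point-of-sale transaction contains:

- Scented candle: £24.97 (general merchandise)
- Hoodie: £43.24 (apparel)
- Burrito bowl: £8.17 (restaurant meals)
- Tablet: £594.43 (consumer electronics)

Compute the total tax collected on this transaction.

Scented candle £24.97: general merchandise → 5.5% → £1.37335
Hoodie £43.24: apparel, buyer-exempt → 0% → £0.00
Burrito bowl £8.17: restaurant meals, buyer-exempt → 0% → £0.00
Tablet £594.43: consumer electronics → 7.5% → £44.58225
Unrounded tax sum = £45.9556 → £45.96

£45.96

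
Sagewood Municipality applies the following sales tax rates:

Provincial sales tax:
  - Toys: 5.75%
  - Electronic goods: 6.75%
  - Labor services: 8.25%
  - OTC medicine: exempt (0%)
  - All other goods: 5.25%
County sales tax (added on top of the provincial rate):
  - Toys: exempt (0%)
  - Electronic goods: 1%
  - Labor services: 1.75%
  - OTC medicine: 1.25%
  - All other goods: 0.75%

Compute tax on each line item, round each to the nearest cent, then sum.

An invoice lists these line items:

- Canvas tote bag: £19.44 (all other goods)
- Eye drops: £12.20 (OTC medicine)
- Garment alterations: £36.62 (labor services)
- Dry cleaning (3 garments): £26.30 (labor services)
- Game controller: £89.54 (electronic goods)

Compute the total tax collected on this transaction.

Canvas tote bag £19.44: all other goods → 5.25% + 0.75% county = 6% → £1.17
Eye drops £12.20: OTC medicine → 0% + 1.25% county = 1.25% → £0.15
Garment alterations £36.62: labor services → 8.25% + 1.75% county = 10% → £3.66
Dry cleaning (3 garments) £26.30: labor services → 8.25% + 1.75% county = 10% → £2.63
Game controller £89.54: electronic goods → 6.75% + 1% county = 7.75% → £6.94
Total tax = £1.17 + £0.15 + £3.66 + £2.63 + £6.94 = £14.55

£14.55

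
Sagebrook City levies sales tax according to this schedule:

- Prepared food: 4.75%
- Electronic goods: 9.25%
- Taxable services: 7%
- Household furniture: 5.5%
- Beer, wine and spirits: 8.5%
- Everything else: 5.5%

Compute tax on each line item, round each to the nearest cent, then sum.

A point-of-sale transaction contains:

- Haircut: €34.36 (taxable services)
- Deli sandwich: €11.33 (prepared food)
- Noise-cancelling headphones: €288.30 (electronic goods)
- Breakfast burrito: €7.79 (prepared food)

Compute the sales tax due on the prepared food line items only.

€0.91

Deli sandwich €11.33: prepared food → 4.75% → €0.54
Breakfast burrito €7.79: prepared food → 4.75% → €0.37
Tax on prepared food = €0.54 + €0.37 = €0.91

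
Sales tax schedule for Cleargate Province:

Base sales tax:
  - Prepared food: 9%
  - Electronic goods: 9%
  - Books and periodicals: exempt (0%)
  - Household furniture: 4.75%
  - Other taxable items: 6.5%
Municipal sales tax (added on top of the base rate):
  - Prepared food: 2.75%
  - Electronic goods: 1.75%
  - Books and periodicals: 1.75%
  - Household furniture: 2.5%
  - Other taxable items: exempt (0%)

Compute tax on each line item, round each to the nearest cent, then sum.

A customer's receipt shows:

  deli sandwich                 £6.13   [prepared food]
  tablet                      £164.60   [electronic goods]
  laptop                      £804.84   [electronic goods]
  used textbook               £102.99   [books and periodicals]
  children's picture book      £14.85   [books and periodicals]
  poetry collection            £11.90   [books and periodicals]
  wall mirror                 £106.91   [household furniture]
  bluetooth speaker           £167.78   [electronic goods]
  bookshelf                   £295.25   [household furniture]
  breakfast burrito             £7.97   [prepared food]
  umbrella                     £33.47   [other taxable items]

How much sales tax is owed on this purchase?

Deli sandwich £6.13: prepared food → 9% + 2.75% municipal = 11.75% → £0.72
Tablet £164.60: electronic goods → 9% + 1.75% municipal = 10.75% → £17.69
Laptop £804.84: electronic goods → 9% + 1.75% municipal = 10.75% → £86.52
Used textbook £102.99: books and periodicals → 0% + 1.75% municipal = 1.75% → £1.80
Children's picture book £14.85: books and periodicals → 0% + 1.75% municipal = 1.75% → £0.26
Poetry collection £11.90: books and periodicals → 0% + 1.75% municipal = 1.75% → £0.21
Wall mirror £106.91: household furniture → 4.75% + 2.5% municipal = 7.25% → £7.75
Bluetooth speaker £167.78: electronic goods → 9% + 1.75% municipal = 10.75% → £18.04
Bookshelf £295.25: household furniture → 4.75% + 2.5% municipal = 7.25% → £21.41
Breakfast burrito £7.97: prepared food → 9% + 2.75% municipal = 11.75% → £0.94
Umbrella £33.47: other taxable items → 6.5% + 0% municipal = 6.5% → £2.18
Total tax = £0.72 + £17.69 + £86.52 + £1.80 + £0.26 + £0.21 + £7.75 + £18.04 + £21.41 + £0.94 + £2.18 = £157.52

£157.52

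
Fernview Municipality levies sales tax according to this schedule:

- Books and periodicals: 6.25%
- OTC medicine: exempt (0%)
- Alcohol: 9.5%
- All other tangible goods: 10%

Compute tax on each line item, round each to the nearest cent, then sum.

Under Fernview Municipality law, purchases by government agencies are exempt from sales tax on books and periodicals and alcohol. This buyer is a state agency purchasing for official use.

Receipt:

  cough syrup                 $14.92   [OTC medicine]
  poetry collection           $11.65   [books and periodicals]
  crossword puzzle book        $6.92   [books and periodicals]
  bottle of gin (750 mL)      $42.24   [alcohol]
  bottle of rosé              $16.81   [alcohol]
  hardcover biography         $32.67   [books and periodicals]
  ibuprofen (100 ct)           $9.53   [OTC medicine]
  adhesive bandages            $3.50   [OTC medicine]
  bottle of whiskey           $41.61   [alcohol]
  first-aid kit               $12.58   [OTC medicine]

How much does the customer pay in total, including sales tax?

$192.43

Cough syrup $14.92: OTC medicine → 0% → $0.00
Poetry collection $11.65: books and periodicals, buyer-exempt → 0% → $0.00
Crossword puzzle book $6.92: books and periodicals, buyer-exempt → 0% → $0.00
Bottle of gin (750 mL) $42.24: alcohol, buyer-exempt → 0% → $0.00
Bottle of rosé $16.81: alcohol, buyer-exempt → 0% → $0.00
Hardcover biography $32.67: books and periodicals, buyer-exempt → 0% → $0.00
Ibuprofen (100 ct) $9.53: OTC medicine → 0% → $0.00
Adhesive bandages $3.50: OTC medicine → 0% → $0.00
Bottle of whiskey $41.61: alcohol, buyer-exempt → 0% → $0.00
First-aid kit $12.58: OTC medicine → 0% → $0.00
Subtotal = $192.43; tax = $0.00; total due = $192.43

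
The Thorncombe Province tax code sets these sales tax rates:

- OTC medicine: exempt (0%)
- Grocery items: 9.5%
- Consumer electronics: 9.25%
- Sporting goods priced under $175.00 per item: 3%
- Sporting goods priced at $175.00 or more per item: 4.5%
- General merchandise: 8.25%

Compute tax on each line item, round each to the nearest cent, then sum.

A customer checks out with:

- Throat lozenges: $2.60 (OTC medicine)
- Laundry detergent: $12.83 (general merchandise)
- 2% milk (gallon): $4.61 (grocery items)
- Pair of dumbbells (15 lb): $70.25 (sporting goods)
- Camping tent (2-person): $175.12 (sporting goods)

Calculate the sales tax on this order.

$11.49

Throat lozenges $2.60: OTC medicine → 0% → $0.00
Laundry detergent $12.83: general merchandise → 8.25% → $1.06
2% milk (gallon) $4.61: grocery items → 9.5% → $0.44
Pair of dumbbells (15 lb) $70.25: sporting goods, under $175.00 → 3% → $2.11
Camping tent (2-person) $175.12: sporting goods, $175.00 or more → 4.5% → $7.88
Total tax = $1.06 + $0.44 + $2.11 + $7.88 = $11.49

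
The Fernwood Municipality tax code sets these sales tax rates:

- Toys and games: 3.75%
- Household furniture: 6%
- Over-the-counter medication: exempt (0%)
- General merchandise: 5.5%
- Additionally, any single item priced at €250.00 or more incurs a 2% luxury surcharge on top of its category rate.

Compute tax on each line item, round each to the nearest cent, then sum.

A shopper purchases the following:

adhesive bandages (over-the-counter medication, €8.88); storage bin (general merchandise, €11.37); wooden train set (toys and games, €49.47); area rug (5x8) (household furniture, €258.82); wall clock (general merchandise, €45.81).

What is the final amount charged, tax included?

€400.07

Adhesive bandages €8.88: over-the-counter medication → 0% → €0.00
Storage bin €11.37: general merchandise → 5.5% → €0.63
Wooden train set €49.47: toys and games → 3.75% → €1.86
Area rug (5x8) €258.82: household furniture → 6% + 2% surcharge = 8% → €20.71
Wall clock €45.81: general merchandise → 5.5% → €2.52
Subtotal = €374.35; tax = €25.72; total due = €400.07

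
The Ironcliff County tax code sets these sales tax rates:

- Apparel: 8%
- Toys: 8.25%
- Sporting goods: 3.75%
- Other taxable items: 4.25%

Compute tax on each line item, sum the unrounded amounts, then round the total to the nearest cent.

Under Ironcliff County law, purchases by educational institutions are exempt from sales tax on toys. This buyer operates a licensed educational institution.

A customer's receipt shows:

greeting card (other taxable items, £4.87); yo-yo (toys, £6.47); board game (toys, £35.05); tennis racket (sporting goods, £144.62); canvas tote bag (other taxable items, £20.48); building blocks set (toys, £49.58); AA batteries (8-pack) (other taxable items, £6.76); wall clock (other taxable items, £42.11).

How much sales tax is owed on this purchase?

£8.58

Greeting card £4.87: other taxable items → 4.25% → £0.206975
Yo-yo £6.47: toys, buyer-exempt → 0% → £0.00
Board game £35.05: toys, buyer-exempt → 0% → £0.00
Tennis racket £144.62: sporting goods → 3.75% → £5.42325
Canvas tote bag £20.48: other taxable items → 4.25% → £0.8704
Building blocks set £49.58: toys, buyer-exempt → 0% → £0.00
AA batteries (8-pack) £6.76: other taxable items → 4.25% → £0.2873
Wall clock £42.11: other taxable items → 4.25% → £1.789675
Unrounded tax sum = £8.5776 → £8.58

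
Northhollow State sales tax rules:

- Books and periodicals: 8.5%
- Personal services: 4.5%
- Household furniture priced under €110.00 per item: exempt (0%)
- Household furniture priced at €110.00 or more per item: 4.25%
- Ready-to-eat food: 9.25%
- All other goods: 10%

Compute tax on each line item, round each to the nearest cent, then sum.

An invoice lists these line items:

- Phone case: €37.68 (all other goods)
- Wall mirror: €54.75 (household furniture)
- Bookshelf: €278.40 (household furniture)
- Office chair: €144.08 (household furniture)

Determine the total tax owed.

€21.72

Phone case €37.68: all other goods → 10% → €3.77
Wall mirror €54.75: household furniture, under €110.00 → 0% → €0.00
Bookshelf €278.40: household furniture, €110.00 or more → 4.25% → €11.83
Office chair €144.08: household furniture, €110.00 or more → 4.25% → €6.12
Total tax = €3.77 + €11.83 + €6.12 = €21.72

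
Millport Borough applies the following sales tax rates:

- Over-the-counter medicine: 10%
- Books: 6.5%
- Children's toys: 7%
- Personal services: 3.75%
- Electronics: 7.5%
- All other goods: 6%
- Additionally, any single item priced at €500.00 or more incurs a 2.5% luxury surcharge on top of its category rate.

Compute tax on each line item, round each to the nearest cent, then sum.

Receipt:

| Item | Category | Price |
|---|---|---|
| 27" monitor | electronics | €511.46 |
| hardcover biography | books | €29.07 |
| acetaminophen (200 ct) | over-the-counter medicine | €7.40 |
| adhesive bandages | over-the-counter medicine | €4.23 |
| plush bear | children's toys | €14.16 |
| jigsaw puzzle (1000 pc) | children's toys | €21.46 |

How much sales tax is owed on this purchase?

€56.69

27" monitor €511.46: electronics → 7.5% + 2.5% surcharge = 10% → €51.15
Hardcover biography €29.07: books → 6.5% → €1.89
Acetaminophen (200 ct) €7.40: over-the-counter medicine → 10% → €0.74
Adhesive bandages €4.23: over-the-counter medicine → 10% → €0.42
Plush bear €14.16: children's toys → 7% → €0.99
Jigsaw puzzle (1000 pc) €21.46: children's toys → 7% → €1.50
Total tax = €51.15 + €1.89 + €0.74 + €0.42 + €0.99 + €1.50 = €56.69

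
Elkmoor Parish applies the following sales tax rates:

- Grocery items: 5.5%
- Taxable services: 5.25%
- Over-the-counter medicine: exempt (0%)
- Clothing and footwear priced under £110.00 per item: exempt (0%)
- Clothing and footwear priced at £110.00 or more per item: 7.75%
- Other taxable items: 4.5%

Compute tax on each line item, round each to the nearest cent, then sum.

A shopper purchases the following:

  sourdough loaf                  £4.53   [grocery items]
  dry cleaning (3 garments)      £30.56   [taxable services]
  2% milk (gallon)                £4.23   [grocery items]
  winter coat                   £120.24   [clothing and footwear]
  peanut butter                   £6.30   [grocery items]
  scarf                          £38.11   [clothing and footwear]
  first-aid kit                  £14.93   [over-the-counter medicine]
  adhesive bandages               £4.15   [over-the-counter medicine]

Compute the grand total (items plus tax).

£234.80

Sourdough loaf £4.53: grocery items → 5.5% → £0.25
Dry cleaning (3 garments) £30.56: taxable services → 5.25% → £1.60
2% milk (gallon) £4.23: grocery items → 5.5% → £0.23
Winter coat £120.24: clothing and footwear, £110.00 or more → 7.75% → £9.32
Peanut butter £6.30: grocery items → 5.5% → £0.35
Scarf £38.11: clothing and footwear, under £110.00 → 0% → £0.00
First-aid kit £14.93: over-the-counter medicine → 0% → £0.00
Adhesive bandages £4.15: over-the-counter medicine → 0% → £0.00
Subtotal = £223.05; tax = £11.75; total due = £234.80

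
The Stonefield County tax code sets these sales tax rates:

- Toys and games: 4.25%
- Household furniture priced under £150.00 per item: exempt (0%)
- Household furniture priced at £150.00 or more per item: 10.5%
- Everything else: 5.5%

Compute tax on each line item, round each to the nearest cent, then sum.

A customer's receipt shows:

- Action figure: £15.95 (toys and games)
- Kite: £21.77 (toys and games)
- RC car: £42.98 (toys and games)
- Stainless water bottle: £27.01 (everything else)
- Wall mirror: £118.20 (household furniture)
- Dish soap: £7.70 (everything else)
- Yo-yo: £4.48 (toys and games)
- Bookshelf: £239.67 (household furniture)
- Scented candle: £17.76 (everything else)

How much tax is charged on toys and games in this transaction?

Action figure £15.95: toys and games → 4.25% → £0.68
Kite £21.77: toys and games → 4.25% → £0.93
RC car £42.98: toys and games → 4.25% → £1.83
Yo-yo £4.48: toys and games → 4.25% → £0.19
Tax on toys and games = £0.68 + £0.93 + £1.83 + £0.19 = £3.63

£3.63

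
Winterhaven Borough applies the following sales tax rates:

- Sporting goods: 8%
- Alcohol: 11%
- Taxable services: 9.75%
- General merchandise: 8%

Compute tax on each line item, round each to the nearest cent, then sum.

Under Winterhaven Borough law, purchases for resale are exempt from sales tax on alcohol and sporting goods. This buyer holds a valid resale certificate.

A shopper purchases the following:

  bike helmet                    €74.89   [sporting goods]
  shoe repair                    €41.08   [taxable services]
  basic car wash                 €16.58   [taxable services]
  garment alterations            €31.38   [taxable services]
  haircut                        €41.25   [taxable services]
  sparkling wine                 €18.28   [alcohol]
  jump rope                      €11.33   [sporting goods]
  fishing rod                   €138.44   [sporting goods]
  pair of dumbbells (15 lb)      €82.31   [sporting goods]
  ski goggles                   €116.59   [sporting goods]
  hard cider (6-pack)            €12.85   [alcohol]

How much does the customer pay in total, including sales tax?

€597.69

Bike helmet €74.89: sporting goods, buyer-exempt → 0% → €0.00
Shoe repair €41.08: taxable services → 9.75% → €4.01
Basic car wash €16.58: taxable services → 9.75% → €1.62
Garment alterations €31.38: taxable services → 9.75% → €3.06
Haircut €41.25: taxable services → 9.75% → €4.02
Sparkling wine €18.28: alcohol, buyer-exempt → 0% → €0.00
Jump rope €11.33: sporting goods, buyer-exempt → 0% → €0.00
Fishing rod €138.44: sporting goods, buyer-exempt → 0% → €0.00
Pair of dumbbells (15 lb) €82.31: sporting goods, buyer-exempt → 0% → €0.00
Ski goggles €116.59: sporting goods, buyer-exempt → 0% → €0.00
Hard cider (6-pack) €12.85: alcohol, buyer-exempt → 0% → €0.00
Subtotal = €584.98; tax = €12.71; total due = €597.69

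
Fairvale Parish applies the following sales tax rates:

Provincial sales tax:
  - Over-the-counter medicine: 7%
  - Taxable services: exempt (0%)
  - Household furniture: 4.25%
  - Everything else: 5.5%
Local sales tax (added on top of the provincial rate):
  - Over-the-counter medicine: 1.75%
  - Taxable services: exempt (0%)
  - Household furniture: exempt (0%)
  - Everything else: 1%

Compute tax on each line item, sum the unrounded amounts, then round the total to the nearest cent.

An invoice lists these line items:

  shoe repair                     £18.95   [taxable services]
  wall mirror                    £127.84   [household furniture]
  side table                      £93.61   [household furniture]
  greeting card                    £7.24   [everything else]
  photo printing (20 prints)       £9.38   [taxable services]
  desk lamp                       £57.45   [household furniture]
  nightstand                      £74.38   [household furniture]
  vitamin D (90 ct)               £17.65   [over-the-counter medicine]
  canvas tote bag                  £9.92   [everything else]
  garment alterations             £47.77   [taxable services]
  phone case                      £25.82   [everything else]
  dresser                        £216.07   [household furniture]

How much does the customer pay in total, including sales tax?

£734.62

Shoe repair £18.95: taxable services → 0% + 0% local = 0% → £0.00
Wall mirror £127.84: household furniture → 4.25% + 0% local = 4.25% → £5.4332
Side table £93.61: household furniture → 4.25% + 0% local = 4.25% → £3.978425
Greeting card £7.24: everything else → 5.5% + 1% local = 6.5% → £0.4706
Photo printing (20 prints) £9.38: taxable services → 0% + 0% local = 0% → £0.00
Desk lamp £57.45: household furniture → 4.25% + 0% local = 4.25% → £2.441625
Nightstand £74.38: household furniture → 4.25% + 0% local = 4.25% → £3.16115
Vitamin D (90 ct) £17.65: over-the-counter medicine → 7% + 1.75% local = 8.75% → £1.544375
Canvas tote bag £9.92: everything else → 5.5% + 1% local = 6.5% → £0.6448
Garment alterations £47.77: taxable services → 0% + 0% local = 0% → £0.00
Phone case £25.82: everything else → 5.5% + 1% local = 6.5% → £1.6783
Dresser £216.07: household furniture → 4.25% + 0% local = 4.25% → £9.182975
Subtotal = £706.08; unrounded tax = £28.53545 → £28.54; total due = £734.62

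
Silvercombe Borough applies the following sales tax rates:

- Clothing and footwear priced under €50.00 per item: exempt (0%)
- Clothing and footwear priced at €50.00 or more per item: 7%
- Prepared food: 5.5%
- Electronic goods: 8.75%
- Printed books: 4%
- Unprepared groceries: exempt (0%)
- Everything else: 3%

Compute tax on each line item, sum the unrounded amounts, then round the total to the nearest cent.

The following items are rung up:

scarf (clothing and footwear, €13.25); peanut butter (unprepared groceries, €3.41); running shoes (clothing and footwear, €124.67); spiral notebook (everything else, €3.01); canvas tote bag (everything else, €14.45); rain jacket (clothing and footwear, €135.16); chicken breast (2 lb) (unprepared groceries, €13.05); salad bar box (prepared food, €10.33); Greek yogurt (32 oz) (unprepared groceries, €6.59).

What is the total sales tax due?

Scarf €13.25: clothing and footwear, under €50.00 → 0% → €0.00
Peanut butter €3.41: unprepared groceries → 0% → €0.00
Running shoes €124.67: clothing and footwear, €50.00 or more → 7% → €8.7269
Spiral notebook €3.01: everything else → 3% → €0.0903
Canvas tote bag €14.45: everything else → 3% → €0.4335
Rain jacket €135.16: clothing and footwear, €50.00 or more → 7% → €9.4612
Chicken breast (2 lb) €13.05: unprepared groceries → 0% → €0.00
Salad bar box €10.33: prepared food → 5.5% → €0.56815
Greek yogurt (32 oz) €6.59: unprepared groceries → 0% → €0.00
Unrounded tax sum = €19.28005 → €19.28

€19.28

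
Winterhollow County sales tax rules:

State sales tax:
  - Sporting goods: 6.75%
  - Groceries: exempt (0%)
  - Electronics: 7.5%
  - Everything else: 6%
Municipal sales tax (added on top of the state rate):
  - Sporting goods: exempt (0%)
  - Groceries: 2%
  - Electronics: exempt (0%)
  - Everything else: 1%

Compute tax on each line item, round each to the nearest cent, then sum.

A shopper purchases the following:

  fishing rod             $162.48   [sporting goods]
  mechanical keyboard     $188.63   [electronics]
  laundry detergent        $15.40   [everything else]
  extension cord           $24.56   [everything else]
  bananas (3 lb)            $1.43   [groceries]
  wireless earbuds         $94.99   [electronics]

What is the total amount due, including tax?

Fishing rod $162.48: sporting goods → 6.75% + 0% municipal = 6.75% → $10.97
Mechanical keyboard $188.63: electronics → 7.5% + 0% municipal = 7.5% → $14.15
Laundry detergent $15.40: everything else → 6% + 1% municipal = 7% → $1.08
Extension cord $24.56: everything else → 6% + 1% municipal = 7% → $1.72
Bananas (3 lb) $1.43: groceries → 0% + 2% municipal = 2% → $0.03
Wireless earbuds $94.99: electronics → 7.5% + 0% municipal = 7.5% → $7.12
Subtotal = $487.49; tax = $35.07; total due = $522.56

$522.56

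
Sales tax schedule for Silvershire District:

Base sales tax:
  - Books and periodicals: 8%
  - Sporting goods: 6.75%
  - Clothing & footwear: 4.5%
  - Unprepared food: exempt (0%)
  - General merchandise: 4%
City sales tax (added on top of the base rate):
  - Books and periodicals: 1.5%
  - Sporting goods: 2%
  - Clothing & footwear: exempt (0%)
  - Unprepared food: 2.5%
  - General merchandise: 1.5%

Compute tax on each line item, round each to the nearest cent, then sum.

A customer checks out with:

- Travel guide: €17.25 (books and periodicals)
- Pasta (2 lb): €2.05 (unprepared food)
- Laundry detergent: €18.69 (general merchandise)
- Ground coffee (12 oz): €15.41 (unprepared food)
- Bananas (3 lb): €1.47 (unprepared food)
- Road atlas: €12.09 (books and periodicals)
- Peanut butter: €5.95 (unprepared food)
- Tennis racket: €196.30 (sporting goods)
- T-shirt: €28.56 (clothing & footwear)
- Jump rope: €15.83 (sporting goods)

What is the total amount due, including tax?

Travel guide €17.25: books and periodicals → 8% + 1.5% city = 9.5% → €1.64
Pasta (2 lb) €2.05: unprepared food → 0% + 2.5% city = 2.5% → €0.05
Laundry detergent €18.69: general merchandise → 4% + 1.5% city = 5.5% → €1.03
Ground coffee (12 oz) €15.41: unprepared food → 0% + 2.5% city = 2.5% → €0.39
Bananas (3 lb) €1.47: unprepared food → 0% + 2.5% city = 2.5% → €0.04
Road atlas €12.09: books and periodicals → 8% + 1.5% city = 9.5% → €1.15
Peanut butter €5.95: unprepared food → 0% + 2.5% city = 2.5% → €0.15
Tennis racket €196.30: sporting goods → 6.75% + 2% city = 8.75% → €17.18
T-shirt €28.56: clothing & footwear → 4.5% + 0% city = 4.5% → €1.29
Jump rope €15.83: sporting goods → 6.75% + 2% city = 8.75% → €1.39
Subtotal = €313.60; tax = €24.31; total due = €337.91

€337.91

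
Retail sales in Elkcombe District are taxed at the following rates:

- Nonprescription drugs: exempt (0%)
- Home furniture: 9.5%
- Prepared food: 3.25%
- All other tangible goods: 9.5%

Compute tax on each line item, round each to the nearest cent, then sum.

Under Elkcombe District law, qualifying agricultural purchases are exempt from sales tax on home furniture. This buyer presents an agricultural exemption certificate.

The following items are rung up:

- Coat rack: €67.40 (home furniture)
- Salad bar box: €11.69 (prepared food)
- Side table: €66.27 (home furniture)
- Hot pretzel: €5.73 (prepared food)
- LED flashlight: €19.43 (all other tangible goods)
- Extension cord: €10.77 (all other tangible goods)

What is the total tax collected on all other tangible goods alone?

€2.87

LED flashlight €19.43: all other tangible goods → 9.5% → €1.85
Extension cord €10.77: all other tangible goods → 9.5% → €1.02
Tax on all other tangible goods = €1.85 + €1.02 = €2.87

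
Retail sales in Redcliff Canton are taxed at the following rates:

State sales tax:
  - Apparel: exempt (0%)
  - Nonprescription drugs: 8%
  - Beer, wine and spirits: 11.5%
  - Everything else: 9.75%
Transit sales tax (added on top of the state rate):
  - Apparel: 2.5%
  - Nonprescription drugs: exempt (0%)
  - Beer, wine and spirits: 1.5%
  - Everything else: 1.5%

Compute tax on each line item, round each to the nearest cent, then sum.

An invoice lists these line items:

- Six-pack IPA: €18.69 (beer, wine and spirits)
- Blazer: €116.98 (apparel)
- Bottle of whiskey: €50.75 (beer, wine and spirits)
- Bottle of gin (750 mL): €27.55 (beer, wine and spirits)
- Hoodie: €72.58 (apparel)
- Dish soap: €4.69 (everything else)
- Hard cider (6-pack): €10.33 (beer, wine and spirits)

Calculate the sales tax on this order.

€19.21

Six-pack IPA €18.69: beer, wine and spirits → 11.5% + 1.5% transit = 13% → €2.43
Blazer €116.98: apparel → 0% + 2.5% transit = 2.5% → €2.92
Bottle of whiskey €50.75: beer, wine and spirits → 11.5% + 1.5% transit = 13% → €6.60
Bottle of gin (750 mL) €27.55: beer, wine and spirits → 11.5% + 1.5% transit = 13% → €3.58
Hoodie €72.58: apparel → 0% + 2.5% transit = 2.5% → €1.81
Dish soap €4.69: everything else → 9.75% + 1.5% transit = 11.25% → €0.53
Hard cider (6-pack) €10.33: beer, wine and spirits → 11.5% + 1.5% transit = 13% → €1.34
Total tax = €2.43 + €2.92 + €6.60 + €3.58 + €1.81 + €0.53 + €1.34 = €19.21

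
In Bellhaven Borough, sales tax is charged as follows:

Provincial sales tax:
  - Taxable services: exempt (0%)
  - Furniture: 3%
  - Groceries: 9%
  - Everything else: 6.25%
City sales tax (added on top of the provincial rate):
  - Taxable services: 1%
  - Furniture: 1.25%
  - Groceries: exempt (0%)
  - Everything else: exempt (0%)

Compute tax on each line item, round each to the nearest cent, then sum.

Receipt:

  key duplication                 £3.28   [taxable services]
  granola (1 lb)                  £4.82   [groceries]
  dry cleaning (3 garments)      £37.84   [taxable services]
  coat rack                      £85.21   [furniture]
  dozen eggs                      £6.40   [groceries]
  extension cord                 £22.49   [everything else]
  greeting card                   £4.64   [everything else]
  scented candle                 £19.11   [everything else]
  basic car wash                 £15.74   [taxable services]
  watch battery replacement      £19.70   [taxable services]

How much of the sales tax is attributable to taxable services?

£0.77

Key duplication £3.28: taxable services → 0% + 1% city = 1% → £0.03
Dry cleaning (3 garments) £37.84: taxable services → 0% + 1% city = 1% → £0.38
Basic car wash £15.74: taxable services → 0% + 1% city = 1% → £0.16
Watch battery replacement £19.70: taxable services → 0% + 1% city = 1% → £0.20
Tax on taxable services = £0.03 + £0.38 + £0.16 + £0.20 = £0.77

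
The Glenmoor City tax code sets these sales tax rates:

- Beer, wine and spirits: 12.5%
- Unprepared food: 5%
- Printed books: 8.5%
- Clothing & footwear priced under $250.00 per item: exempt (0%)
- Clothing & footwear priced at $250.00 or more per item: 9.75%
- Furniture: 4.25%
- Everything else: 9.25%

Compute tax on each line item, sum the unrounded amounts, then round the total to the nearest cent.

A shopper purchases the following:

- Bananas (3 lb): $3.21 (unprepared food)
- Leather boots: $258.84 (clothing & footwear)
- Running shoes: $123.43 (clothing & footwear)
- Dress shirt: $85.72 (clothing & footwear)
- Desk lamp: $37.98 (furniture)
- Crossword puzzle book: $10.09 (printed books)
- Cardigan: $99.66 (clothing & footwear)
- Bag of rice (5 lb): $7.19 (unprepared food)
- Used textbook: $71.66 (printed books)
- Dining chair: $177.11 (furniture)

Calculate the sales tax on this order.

$41.85

Bananas (3 lb) $3.21: unprepared food → 5% → $0.1605
Leather boots $258.84: clothing & footwear, $250.00 or more → 9.75% → $25.2369
Running shoes $123.43: clothing & footwear, under $250.00 → 0% → $0.00
Dress shirt $85.72: clothing & footwear, under $250.00 → 0% → $0.00
Desk lamp $37.98: furniture → 4.25% → $1.61415
Crossword puzzle book $10.09: printed books → 8.5% → $0.85765
Cardigan $99.66: clothing & footwear, under $250.00 → 0% → $0.00
Bag of rice (5 lb) $7.19: unprepared food → 5% → $0.3595
Used textbook $71.66: printed books → 8.5% → $6.0911
Dining chair $177.11: furniture → 4.25% → $7.527175
Unrounded tax sum = $41.846975 → $41.85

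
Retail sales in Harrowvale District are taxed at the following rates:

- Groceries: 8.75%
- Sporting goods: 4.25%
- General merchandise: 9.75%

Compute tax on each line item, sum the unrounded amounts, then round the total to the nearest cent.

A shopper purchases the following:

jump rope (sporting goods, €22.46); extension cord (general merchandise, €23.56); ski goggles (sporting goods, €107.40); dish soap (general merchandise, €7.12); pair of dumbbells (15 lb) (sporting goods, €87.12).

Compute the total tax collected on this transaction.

Jump rope €22.46: sporting goods → 4.25% → €0.95455
Extension cord €23.56: general merchandise → 9.75% → €2.2971
Ski goggles €107.40: sporting goods → 4.25% → €4.5645
Dish soap €7.12: general merchandise → 9.75% → €0.6942
Pair of dumbbells (15 lb) €87.12: sporting goods → 4.25% → €3.7026
Unrounded tax sum = €12.21295 → €12.21

€12.21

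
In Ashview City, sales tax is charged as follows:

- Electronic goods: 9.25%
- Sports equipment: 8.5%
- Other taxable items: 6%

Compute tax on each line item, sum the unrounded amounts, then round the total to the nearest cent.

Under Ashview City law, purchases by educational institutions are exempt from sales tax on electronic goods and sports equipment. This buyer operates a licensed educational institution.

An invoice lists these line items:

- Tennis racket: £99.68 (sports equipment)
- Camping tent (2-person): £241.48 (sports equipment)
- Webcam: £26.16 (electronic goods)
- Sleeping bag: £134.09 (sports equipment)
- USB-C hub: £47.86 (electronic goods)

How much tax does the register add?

Tennis racket £99.68: sports equipment, buyer-exempt → 0% → £0.00
Camping tent (2-person) £241.48: sports equipment, buyer-exempt → 0% → £0.00
Webcam £26.16: electronic goods, buyer-exempt → 0% → £0.00
Sleeping bag £134.09: sports equipment, buyer-exempt → 0% → £0.00
USB-C hub £47.86: electronic goods, buyer-exempt → 0% → £0.00
Unrounded tax sum = £0.00 → £0.00

£0.00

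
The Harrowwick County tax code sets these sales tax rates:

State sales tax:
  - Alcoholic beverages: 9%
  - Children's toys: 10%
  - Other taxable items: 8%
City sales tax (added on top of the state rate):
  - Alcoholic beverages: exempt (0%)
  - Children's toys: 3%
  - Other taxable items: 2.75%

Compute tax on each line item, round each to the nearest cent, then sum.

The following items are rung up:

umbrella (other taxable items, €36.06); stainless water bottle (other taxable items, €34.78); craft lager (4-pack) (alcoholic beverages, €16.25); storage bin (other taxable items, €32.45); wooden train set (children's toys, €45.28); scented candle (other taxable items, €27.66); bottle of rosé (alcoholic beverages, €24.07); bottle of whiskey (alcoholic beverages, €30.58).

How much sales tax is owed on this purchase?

Umbrella €36.06: other taxable items → 8% + 2.75% city = 10.75% → €3.88
Stainless water bottle €34.78: other taxable items → 8% + 2.75% city = 10.75% → €3.74
Craft lager (4-pack) €16.25: alcoholic beverages → 9% + 0% city = 9% → €1.46
Storage bin €32.45: other taxable items → 8% + 2.75% city = 10.75% → €3.49
Wooden train set €45.28: children's toys → 10% + 3% city = 13% → €5.89
Scented candle €27.66: other taxable items → 8% + 2.75% city = 10.75% → €2.97
Bottle of rosé €24.07: alcoholic beverages → 9% + 0% city = 9% → €2.17
Bottle of whiskey €30.58: alcoholic beverages → 9% + 0% city = 9% → €2.75
Total tax = €3.88 + €3.74 + €1.46 + €3.49 + €5.89 + €2.97 + €2.17 + €2.75 = €26.35

€26.35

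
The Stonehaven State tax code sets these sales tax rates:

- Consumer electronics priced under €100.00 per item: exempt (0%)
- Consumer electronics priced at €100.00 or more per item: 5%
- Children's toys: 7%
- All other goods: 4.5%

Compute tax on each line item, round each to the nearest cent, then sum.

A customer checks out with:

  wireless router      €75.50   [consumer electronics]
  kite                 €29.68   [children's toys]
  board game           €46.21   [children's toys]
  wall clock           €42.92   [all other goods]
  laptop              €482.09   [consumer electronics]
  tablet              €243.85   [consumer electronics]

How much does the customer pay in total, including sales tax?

€963.78

Wireless router €75.50: consumer electronics, under €100.00 → 0% → €0.00
Kite €29.68: children's toys → 7% → €2.08
Board game €46.21: children's toys → 7% → €3.23
Wall clock €42.92: all other goods → 4.5% → €1.93
Laptop €482.09: consumer electronics, €100.00 or more → 5% → €24.10
Tablet €243.85: consumer electronics, €100.00 or more → 5% → €12.19
Subtotal = €920.25; tax = €43.53; total due = €963.78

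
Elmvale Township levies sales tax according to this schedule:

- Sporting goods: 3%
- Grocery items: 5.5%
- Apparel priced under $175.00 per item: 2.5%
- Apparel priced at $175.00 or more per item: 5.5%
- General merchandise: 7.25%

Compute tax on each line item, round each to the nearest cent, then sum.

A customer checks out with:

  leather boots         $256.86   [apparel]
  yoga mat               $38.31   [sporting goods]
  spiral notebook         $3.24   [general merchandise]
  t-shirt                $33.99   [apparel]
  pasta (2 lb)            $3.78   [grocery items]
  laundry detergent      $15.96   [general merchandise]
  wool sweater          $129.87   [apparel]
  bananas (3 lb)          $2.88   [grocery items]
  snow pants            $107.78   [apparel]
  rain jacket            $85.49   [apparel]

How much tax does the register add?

Leather boots $256.86: apparel, $175.00 or more → 5.5% → $14.13
Yoga mat $38.31: sporting goods → 3% → $1.15
Spiral notebook $3.24: general merchandise → 7.25% → $0.23
T-shirt $33.99: apparel, under $175.00 → 2.5% → $0.85
Pasta (2 lb) $3.78: grocery items → 5.5% → $0.21
Laundry detergent $15.96: general merchandise → 7.25% → $1.16
Wool sweater $129.87: apparel, under $175.00 → 2.5% → $3.25
Bananas (3 lb) $2.88: grocery items → 5.5% → $0.16
Snow pants $107.78: apparel, under $175.00 → 2.5% → $2.69
Rain jacket $85.49: apparel, under $175.00 → 2.5% → $2.14
Total tax = $14.13 + $1.15 + $0.23 + $0.85 + $0.21 + $1.16 + $3.25 + $0.16 + $2.69 + $2.14 = $25.97

$25.97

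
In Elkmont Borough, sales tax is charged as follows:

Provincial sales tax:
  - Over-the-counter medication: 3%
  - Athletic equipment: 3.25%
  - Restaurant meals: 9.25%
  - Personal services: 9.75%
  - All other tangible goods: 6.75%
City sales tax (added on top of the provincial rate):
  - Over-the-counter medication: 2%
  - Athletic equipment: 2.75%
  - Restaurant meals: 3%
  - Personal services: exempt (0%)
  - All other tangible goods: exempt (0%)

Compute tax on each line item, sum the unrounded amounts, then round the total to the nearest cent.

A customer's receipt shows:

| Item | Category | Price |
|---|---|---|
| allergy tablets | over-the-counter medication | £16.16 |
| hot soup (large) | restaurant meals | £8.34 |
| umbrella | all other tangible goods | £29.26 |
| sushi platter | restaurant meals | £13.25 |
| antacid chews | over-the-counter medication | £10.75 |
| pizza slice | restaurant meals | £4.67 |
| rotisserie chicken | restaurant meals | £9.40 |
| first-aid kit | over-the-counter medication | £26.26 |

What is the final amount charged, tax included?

£127.09

Allergy tablets £16.16: over-the-counter medication → 3% + 2% city = 5% → £0.808
Hot soup (large) £8.34: restaurant meals → 9.25% + 3% city = 12.25% → £1.02165
Umbrella £29.26: all other tangible goods → 6.75% + 0% city = 6.75% → £1.97505
Sushi platter £13.25: restaurant meals → 9.25% + 3% city = 12.25% → £1.623125
Antacid chews £10.75: over-the-counter medication → 3% + 2% city = 5% → £0.5375
Pizza slice £4.67: restaurant meals → 9.25% + 3% city = 12.25% → £0.572075
Rotisserie chicken £9.40: restaurant meals → 9.25% + 3% city = 12.25% → £1.1515
First-aid kit £26.26: over-the-counter medication → 3% + 2% city = 5% → £1.313
Subtotal = £118.09; unrounded tax = £9.0019 → £9.00; total due = £127.09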